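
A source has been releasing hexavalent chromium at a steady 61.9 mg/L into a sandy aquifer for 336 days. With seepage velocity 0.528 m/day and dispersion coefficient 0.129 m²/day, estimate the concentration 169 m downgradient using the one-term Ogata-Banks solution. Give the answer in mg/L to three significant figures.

For a continuous step input, C/C₀ ≈ ½·erfc((x−vt)/(2√(Dt))).
vt = 0.528 × 336 = 177.408 m and 2√(Dt) = 2√(0.129 × 336) = 13.17 m.
Argument (x−vt)/(2√(Dt)) = (169 − 177.408)/13.17 = -0.6384; ½·erfc(-0.6384) = 0.8167.
C = 61.9 × 0.8167 = 50.6 mg/L.

50.6 mg/L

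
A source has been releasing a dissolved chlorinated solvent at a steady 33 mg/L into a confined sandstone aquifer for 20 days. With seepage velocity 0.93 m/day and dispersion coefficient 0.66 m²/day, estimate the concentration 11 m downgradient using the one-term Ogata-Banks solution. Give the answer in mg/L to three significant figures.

For a continuous step input, C/C₀ ≈ ½·erfc((x−vt)/(2√(Dt))).
vt = 0.93 × 20 = 18.6 m and 2√(Dt) = 2√(0.66 × 20) = 7.266 m.
Argument (x−vt)/(2√(Dt)) = (11 − 18.6)/7.266 = -1.046; ½·erfc(-1.046) = 0.9305.
C = 33 × 0.9305 = 30.7 mg/L.

30.7 mg/L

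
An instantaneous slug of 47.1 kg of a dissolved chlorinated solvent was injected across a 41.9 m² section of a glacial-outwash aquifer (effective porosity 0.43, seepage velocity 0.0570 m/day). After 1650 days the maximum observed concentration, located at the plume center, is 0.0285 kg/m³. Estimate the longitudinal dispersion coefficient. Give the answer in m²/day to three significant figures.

At the plume center C_max = M/(n_e·A·√(4πDt)), so D = M²/(4πt·(n_e·A·C_max)²).
n_e·A·C_max = 0.43 × 41.9 × 0.0285 = 0.5135 kg/m.
D = 47.1²/(4π × 1650 × 0.5135²) = 0.406 m²/day.

0.406 m²/day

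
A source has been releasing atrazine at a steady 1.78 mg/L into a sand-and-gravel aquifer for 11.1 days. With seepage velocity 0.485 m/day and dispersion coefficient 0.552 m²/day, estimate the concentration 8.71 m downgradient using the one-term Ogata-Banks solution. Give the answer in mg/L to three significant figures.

For a continuous step input, C/C₀ ≈ ½·erfc((x−vt)/(2√(Dt))).
vt = 0.485 × 11.1 = 5.3835 m and 2√(Dt) = 2√(0.552 × 11.1) = 4.951 m.
Argument (x−vt)/(2√(Dt)) = (8.71 − 5.3835)/4.951 = 0.6719; ½·erfc(0.6719) = 0.1710.
C = 1.78 × 0.1710 = 0.304 mg/L.

0.304 mg/L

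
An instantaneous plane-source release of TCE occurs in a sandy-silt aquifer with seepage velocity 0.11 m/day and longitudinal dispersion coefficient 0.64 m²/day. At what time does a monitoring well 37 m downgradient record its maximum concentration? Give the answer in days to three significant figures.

288 days

For the 1D instantaneous-source solution, setting ∂C/∂t = 0 at fixed x gives v²t² + 2Dt − x² = 0, so t = (√(D² + v²x²) − D)/v².
√(D² + v²x²) = √(0.64² + 0.11² × 37²) = 4.120; v² = 0.0121.
t = (4.120 − 0.64)/0.0121 = 288 days (vs. the pure-advection estimate x/v = 336 d).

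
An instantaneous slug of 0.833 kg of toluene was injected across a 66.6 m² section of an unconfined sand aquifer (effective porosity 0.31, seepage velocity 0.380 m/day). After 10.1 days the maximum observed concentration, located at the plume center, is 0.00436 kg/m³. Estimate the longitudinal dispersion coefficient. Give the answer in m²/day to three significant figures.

At the plume center C_max = M/(n_e·A·√(4πDt)), so D = M²/(4πt·(n_e·A·C_max)²).
n_e·A·C_max = 0.31 × 66.6 × 0.00436 = 0.09002 kg/m.
D = 0.833²/(4π × 10.1 × 0.09002²) = 0.675 m²/day.

0.675 m²/day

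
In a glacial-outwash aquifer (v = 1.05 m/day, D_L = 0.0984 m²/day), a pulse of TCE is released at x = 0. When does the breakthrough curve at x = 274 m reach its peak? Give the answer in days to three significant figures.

261 days

For the 1D instantaneous-source solution, setting ∂C/∂t = 0 at fixed x gives v²t² + 2Dt − x² = 0, so t = (√(D² + v²x²) − D)/v².
√(D² + v²x²) = √(0.0984² + 1.05² × 274²) = 287.7; v² = 1.1025.
t = (287.7 − 0.0984)/1.1025 = 261 days (vs. the pure-advection estimate x/v = 261 d).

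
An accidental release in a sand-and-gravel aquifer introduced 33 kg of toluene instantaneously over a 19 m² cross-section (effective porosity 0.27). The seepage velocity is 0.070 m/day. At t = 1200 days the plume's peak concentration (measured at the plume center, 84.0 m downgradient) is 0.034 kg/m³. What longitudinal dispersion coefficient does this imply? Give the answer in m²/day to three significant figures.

At the plume center C_max = M/(n_e·A·√(4πDt)), so D = M²/(4πt·(n_e·A·C_max)²).
n_e·A·C_max = 0.27 × 19 × 0.034 = 0.1744 kg/m.
D = 33²/(4π × 1200 × 0.1744²) = 2.37 m²/day.

2.37 m²/day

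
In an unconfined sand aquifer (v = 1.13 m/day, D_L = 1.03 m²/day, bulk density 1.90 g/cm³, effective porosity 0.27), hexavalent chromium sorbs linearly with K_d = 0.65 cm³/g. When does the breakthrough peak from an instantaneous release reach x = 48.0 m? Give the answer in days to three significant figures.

Retardation factor R = 1 + ρ_b·K_d/n = 1 + 1.90 × 0.65/0.27 = 5.574.
Sorption retards both mechanisms: v_R = v/R = 0.2027 m/day, D_R = D/R = 0.1848 m²/day.
Peak time from v_R²t² + 2D_R t − x² = 0: t = (√(D_R² + v_R²x²) − D_R)/v_R².
√(D_R² + v_R²x²) = √(0.1848² + 0.2027² × 48.0²) = 9.731; v_R² = 0.04109.
t = (9.731 − 0.1848)/0.04109 = 232 days.

232 days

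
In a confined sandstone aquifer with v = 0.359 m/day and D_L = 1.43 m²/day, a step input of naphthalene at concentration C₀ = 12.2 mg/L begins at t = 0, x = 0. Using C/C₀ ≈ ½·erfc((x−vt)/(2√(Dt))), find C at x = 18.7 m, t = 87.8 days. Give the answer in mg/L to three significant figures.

9.65 mg/L

For a continuous step input, C/C₀ ≈ ½·erfc((x−vt)/(2√(Dt))).
vt = 0.359 × 87.8 = 31.5202 m and 2√(Dt) = 2√(1.43 × 87.8) = 22.41 m.
Argument (x−vt)/(2√(Dt)) = (18.7 − 31.5202)/22.41 = -0.5721; ½·erfc(-0.5721) = 0.7908.
C = 12.2 × 0.7908 = 9.65 mg/L.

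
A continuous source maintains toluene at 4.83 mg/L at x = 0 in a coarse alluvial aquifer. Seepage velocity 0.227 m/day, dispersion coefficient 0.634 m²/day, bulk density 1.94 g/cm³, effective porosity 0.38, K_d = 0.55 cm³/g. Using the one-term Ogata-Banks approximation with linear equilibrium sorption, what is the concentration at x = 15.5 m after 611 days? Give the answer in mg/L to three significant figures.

Retardation factor R = 1 + ρ_b·K_d/n = 1 + 1.94 × 0.55/0.38 = 3.808.
Sorption retards both mechanisms: v_R = v/R = 0.05961 m/day, D_R = D/R = 0.1665 m²/day.
v_R·t = 0.05961 × 611 = 36.42171 m; 2√(D_R t) = 20.17 m; argument = (15.5 − 36.42171)/20.17 = -1.037.
C = C₀ × ½·erfc(-1.037) = 4.83 × 0.9287 = 4.49 mg/L.

4.49 mg/L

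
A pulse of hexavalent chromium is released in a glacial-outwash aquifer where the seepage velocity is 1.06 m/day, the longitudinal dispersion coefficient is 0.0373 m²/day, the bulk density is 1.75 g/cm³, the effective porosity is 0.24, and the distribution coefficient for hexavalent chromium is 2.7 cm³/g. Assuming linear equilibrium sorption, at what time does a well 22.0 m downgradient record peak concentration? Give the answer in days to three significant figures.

Retardation factor R = 1 + ρ_b·K_d/n = 1 + 1.75 × 2.7/0.24 = 20.69.
Sorption retards both mechanisms: v_R = v/R = 0.05123 m/day, D_R = D/R = 0.001803 m²/day.
Peak time from v_R²t² + 2D_R t − x² = 0: t = (√(D_R² + v_R²x²) − D_R)/v_R².
√(D_R² + v_R²x²) = √(0.001803² + 0.05123² × 22.0²) = 1.127; v_R² = 0.002625.
t = (1.127 − 0.001803)/0.002625 = 429 days.

429 days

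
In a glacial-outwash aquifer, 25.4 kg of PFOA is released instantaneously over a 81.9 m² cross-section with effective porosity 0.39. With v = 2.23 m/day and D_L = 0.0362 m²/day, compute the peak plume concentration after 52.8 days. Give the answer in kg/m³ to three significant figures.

The peak of an instantaneous 1D plume sits at x = vt; there the Gaussian factor is 1 and C_max = M/(n_e·A·√(4πDt)), where n_e·A is the pore area the mass is dissolved in.
√(4πDt) = √(4π × 0.0362 × 52.8) = 4.901 m, so C_max = 25.4/(0.39 × 81.9 × 4.901) = 0.162 kg/m³.

0.162 kg/m³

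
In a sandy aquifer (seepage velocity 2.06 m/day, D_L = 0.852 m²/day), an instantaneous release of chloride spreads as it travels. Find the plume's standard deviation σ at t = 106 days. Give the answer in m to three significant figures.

13.4 m

Dispersive spreading gives a Gaussian with σ² = 2Dt; advection only shifts the center.
σ = √(2 × 0.852 × 106) = 13.4 m.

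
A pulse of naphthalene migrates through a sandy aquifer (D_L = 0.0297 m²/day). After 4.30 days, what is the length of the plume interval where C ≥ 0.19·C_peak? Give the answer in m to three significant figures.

1.84 m

The plume is Gaussian with σ = √(2Dt) = √(2 × 0.0297 × 4.30) = 0.5054 m.
C/C_peak = exp(−Δx²/(2σ²)) = 0.19 ⇒ Δx = σ·√(−2 ln 0.19) = 0.5054 × 1.822 = 0.9208 m.
Width = 2Δx = 1.84 m.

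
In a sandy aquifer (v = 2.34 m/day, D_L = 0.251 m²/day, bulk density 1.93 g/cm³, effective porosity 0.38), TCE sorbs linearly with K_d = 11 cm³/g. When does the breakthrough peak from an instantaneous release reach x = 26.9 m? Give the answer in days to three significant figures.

651 days

Retardation factor R = 1 + ρ_b·K_d/n = 1 + 1.93 × 11/0.38 = 56.87.
Sorption retards both mechanisms: v_R = v/R = 0.04115 m/day, D_R = D/R = 0.004414 m²/day.
Peak time from v_R²t² + 2D_R t − x² = 0: t = (√(D_R² + v_R²x²) − D_R)/v_R².
√(D_R² + v_R²x²) = √(0.004414² + 0.04115² × 26.9²) = 1.107; v_R² = 0.001693.
t = (1.107 − 0.004414)/0.001693 = 651 days.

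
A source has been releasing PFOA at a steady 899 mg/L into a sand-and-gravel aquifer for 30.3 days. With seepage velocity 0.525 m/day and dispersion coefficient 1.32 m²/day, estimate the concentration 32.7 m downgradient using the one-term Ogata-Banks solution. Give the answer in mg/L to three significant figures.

27.2 mg/L

For a continuous step input, C/C₀ ≈ ½·erfc((x−vt)/(2√(Dt))).
vt = 0.525 × 30.3 = 15.9075 m and 2√(Dt) = 2√(1.32 × 30.3) = 12.65 m.
Argument (x−vt)/(2√(Dt)) = (32.7 − 15.9075)/12.65 = 1.327; ½·erfc(1.327) = 0.03028.
C = 899 × 0.03028 = 27.2 mg/L.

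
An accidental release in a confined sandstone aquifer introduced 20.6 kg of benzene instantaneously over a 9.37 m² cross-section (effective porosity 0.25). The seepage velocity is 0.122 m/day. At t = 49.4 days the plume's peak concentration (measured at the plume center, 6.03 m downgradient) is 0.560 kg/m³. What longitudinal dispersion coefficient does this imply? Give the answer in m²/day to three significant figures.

At the plume center C_max = M/(n_e·A·√(4πDt)), so D = M²/(4πt·(n_e·A·C_max)²).
n_e·A·C_max = 0.25 × 9.37 × 0.560 = 1.312 kg/m.
D = 20.6²/(4π × 49.4 × 1.312²) = 0.397 m²/day.

0.397 m²/day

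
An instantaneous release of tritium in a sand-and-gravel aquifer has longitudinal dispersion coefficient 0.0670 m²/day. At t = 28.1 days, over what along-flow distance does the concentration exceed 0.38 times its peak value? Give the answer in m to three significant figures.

5.40 m

The plume is Gaussian with σ = √(2Dt) = √(2 × 0.0670 × 28.1) = 1.940 m.
C/C_peak = exp(−Δx²/(2σ²)) = 0.38 ⇒ Δx = σ·√(−2 ln 0.38) = 1.940 × 1.391 = 2.699 m.
Width = 2Δx = 5.40 m.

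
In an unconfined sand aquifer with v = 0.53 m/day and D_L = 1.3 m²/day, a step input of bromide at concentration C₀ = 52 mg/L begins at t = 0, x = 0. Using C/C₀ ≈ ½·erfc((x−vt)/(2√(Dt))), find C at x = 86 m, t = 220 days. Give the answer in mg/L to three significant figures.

46.8 mg/L

For a continuous step input, C/C₀ ≈ ½·erfc((x−vt)/(2√(Dt))).
vt = 0.53 × 220 = 116.6 m and 2√(Dt) = 2√(1.3 × 220) = 33.82 m.
Argument (x−vt)/(2√(Dt)) = (86 − 116.6)/33.82 = -0.9048; ½·erfc(-0.9048) = 0.8997.
C = 52 × 0.8997 = 46.8 mg/L.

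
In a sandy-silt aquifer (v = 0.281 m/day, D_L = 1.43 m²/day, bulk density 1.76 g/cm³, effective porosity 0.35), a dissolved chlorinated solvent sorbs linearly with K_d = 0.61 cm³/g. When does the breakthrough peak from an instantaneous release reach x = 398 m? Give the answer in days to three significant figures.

Retardation factor R = 1 + ρ_b·K_d/n = 1 + 1.76 × 0.61/0.35 = 4.067.
Sorption retards both mechanisms: v_R = v/R = 0.06909 m/day, D_R = D/R = 0.3516 m²/day.
Peak time from v_R²t² + 2D_R t − x² = 0: t = (√(D_R² + v_R²x²) − D_R)/v_R².
√(D_R² + v_R²x²) = √(0.3516² + 0.06909² × 398²) = 27.50; v_R² = 0.004773.
t = (27.50 − 0.3516)/0.004773 = 5690 days.

5690 days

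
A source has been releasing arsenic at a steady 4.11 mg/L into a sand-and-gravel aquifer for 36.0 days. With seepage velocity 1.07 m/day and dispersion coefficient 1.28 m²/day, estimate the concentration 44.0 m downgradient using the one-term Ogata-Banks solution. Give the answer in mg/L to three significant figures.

1.17 mg/L

For a continuous step input, C/C₀ ≈ ½·erfc((x−vt)/(2√(Dt))).
vt = 1.07 × 36.0 = 38.52 m and 2√(Dt) = 2√(1.28 × 36.0) = 13.58 m.
Argument (x−vt)/(2√(Dt)) = (44.0 − 38.52)/13.58 = 0.4035; ½·erfc(0.4035) = 0.2841.
C = 4.11 × 0.2841 = 1.17 mg/L.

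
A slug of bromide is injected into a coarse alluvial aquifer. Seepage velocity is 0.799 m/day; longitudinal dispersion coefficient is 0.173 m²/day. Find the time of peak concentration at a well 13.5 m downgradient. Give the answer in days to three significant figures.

16.6 days

For the 1D instantaneous-source solution, setting ∂C/∂t = 0 at fixed x gives v²t² + 2Dt − x² = 0, so t = (√(D² + v²x²) − D)/v².
√(D² + v²x²) = √(0.173² + 0.799² × 13.5²) = 10.79; v² = 0.638401.
t = (10.79 − 0.173)/0.638401 = 16.6 days (vs. the pure-advection estimate x/v = 16.9 d).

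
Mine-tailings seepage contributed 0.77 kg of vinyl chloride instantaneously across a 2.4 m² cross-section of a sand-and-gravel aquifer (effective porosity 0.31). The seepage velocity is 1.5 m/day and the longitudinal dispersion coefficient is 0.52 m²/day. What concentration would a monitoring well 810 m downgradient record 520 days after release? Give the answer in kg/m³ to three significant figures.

For an instantaneous plane source, C(x,t) = M/(n_e·A·√(4πDt)) · exp(−(x−vt)²/(4Dt)), with n_e·A the pore (flow) area.
Plume center vt = 1.5 × 520 = 780 m, so the well at 810 m is 30 m downgradient of the peak.
√(4πDt) = 58.29 m, giving peak height M/(n_e·A·√(4πDt)) = 0.77/(0.31 × 2.4 × 58.29) = 0.01776 kg/m³.
(x−vt)²/(4Dt) = (30)²/(4 × 0.52 × 520) = 0.8321; exp(−0.8321) = 0.4351.
C = 0.01776 × 0.4351 = 0.00773 kg/m³.

0.00773 kg/m³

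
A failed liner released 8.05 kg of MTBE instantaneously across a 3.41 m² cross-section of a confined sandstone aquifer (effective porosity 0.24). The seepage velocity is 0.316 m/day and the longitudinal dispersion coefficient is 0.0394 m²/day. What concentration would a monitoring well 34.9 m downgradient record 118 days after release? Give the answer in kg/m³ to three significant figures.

0.947 kg/m³

For an instantaneous plane source, C(x,t) = M/(n_e·A·√(4πDt)) · exp(−(x−vt)²/(4Dt)), with n_e·A the pore (flow) area.
Plume center vt = 0.316 × 118 = 37.288 m, so the well at 34.9 m is 2.388 m upgradient of the peak.
√(4πDt) = 7.644 m, giving peak height M/(n_e·A·√(4πDt)) = 8.05/(0.24 × 3.41 × 7.644) = 1.287 kg/m³.
(x−vt)²/(4Dt) = (-2.388)²/(4 × 0.0394 × 118) = 0.3066; exp(−0.3066) = 0.7359.
C = 1.287 × 0.7359 = 0.947 kg/m³.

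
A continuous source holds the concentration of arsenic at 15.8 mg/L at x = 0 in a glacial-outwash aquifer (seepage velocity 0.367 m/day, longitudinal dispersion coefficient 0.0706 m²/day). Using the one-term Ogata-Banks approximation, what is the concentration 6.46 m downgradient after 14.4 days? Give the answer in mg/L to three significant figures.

For a continuous step input, C/C₀ ≈ ½·erfc((x−vt)/(2√(Dt))).
vt = 0.367 × 14.4 = 5.2848 m and 2√(Dt) = 2√(0.0706 × 14.4) = 2.017 m.
Argument (x−vt)/(2√(Dt)) = (6.46 − 5.2848)/2.017 = 0.5826; ½·erfc(0.5826) = 0.2050.
C = 15.8 × 0.2050 = 3.24 mg/L.

3.24 mg/L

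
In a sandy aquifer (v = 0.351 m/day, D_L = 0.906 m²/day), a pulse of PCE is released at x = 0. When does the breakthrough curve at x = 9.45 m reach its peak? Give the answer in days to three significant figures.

20.6 days

For the 1D instantaneous-source solution, setting ∂C/∂t = 0 at fixed x gives v²t² + 2Dt − x² = 0, so t = (√(D² + v²x²) − D)/v².
√(D² + v²x²) = √(0.906² + 0.351² × 9.45²) = 3.438; v² = 0.123201.
t = (3.438 − 0.906)/0.123201 = 20.6 days (vs. the pure-advection estimate x/v = 26.9 d).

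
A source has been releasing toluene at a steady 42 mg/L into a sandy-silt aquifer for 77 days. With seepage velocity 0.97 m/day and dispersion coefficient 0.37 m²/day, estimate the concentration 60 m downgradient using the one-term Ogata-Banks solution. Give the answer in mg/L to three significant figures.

For a continuous step input, C/C₀ ≈ ½·erfc((x−vt)/(2√(Dt))).
vt = 0.97 × 77 = 74.69 m and 2√(Dt) = 2√(0.37 × 77) = 10.68 m.
Argument (x−vt)/(2√(Dt)) = (60 − 74.69)/10.68 = -1.375; ½·erfc(-1.375) = 0.9741.
C = 42 × 0.9741 = 40.9 mg/L.

40.9 mg/L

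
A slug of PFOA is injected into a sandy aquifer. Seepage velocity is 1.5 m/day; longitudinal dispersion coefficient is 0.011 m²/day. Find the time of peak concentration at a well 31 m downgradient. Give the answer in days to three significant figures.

For the 1D instantaneous-source solution, setting ∂C/∂t = 0 at fixed x gives v²t² + 2Dt − x² = 0, so t = (√(D² + v²x²) − D)/v².
√(D² + v²x²) = √(0.011² + 1.5² × 31²) = 46.50; v² = 2.25.
t = (46.50 − 0.011)/2.25 = 20.7 days (vs. the pure-advection estimate x/v = 20.7 d).

20.7 days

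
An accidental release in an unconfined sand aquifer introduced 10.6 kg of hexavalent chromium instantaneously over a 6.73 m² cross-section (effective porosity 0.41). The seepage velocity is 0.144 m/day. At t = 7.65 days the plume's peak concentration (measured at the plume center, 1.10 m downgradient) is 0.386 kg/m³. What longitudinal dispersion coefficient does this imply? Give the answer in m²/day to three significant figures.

1.03 m²/day

At the plume center C_max = M/(n_e·A·√(4πDt)), so D = M²/(4πt·(n_e·A·C_max)²).
n_e·A·C_max = 0.41 × 6.73 × 0.386 = 1.065 kg/m.
D = 10.6²/(4π × 7.65 × 1.065²) = 1.03 m²/day.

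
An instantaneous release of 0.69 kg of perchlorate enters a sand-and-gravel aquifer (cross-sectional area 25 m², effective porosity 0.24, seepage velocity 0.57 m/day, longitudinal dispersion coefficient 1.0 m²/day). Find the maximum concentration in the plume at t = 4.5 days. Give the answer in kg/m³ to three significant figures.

0.0153 kg/m³

The peak of an instantaneous 1D plume sits at x = vt; there the Gaussian factor is 1 and C_max = M/(n_e·A·√(4πDt)), where n_e·A is the pore area the mass is dissolved in.
√(4πDt) = √(4π × 1.0 × 4.5) = 7.520 m, so C_max = 0.69/(0.24 × 25 × 7.520) = 0.0153 kg/m³.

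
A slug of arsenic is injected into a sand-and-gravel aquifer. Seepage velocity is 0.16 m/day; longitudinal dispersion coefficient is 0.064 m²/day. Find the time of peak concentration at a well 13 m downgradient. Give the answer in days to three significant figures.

For the 1D instantaneous-source solution, setting ∂C/∂t = 0 at fixed x gives v²t² + 2Dt − x² = 0, so t = (√(D² + v²x²) − D)/v².
√(D² + v²x²) = √(0.064² + 0.16² × 13²) = 2.081; v² = 0.0256.
t = (2.081 − 0.064)/0.0256 = 78.8 days (vs. the pure-advection estimate x/v = 81.2 d).

78.8 days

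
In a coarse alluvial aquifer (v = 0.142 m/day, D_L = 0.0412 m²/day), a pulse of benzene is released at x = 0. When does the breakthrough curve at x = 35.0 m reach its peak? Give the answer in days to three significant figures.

244 days

For the 1D instantaneous-source solution, setting ∂C/∂t = 0 at fixed x gives v²t² + 2Dt − x² = 0, so t = (√(D² + v²x²) − D)/v².
√(D² + v²x²) = √(0.0412² + 0.142² × 35.0²) = 4.970; v² = 0.020164.
t = (4.970 − 0.0412)/0.020164 = 244 days (vs. the pure-advection estimate x/v = 246 d).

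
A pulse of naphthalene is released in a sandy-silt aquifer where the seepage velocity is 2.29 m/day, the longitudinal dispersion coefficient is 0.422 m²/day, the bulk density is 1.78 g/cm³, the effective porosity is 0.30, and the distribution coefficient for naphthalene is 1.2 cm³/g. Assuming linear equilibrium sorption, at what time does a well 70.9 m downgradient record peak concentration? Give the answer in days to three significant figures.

Retardation factor R = 1 + ρ_b·K_d/n = 1 + 1.78 × 1.2/0.30 = 8.120.
Sorption retards both mechanisms: v_R = v/R = 0.2820 m/day, D_R = D/R = 0.05197 m²/day.
Peak time from v_R²t² + 2D_R t − x² = 0: t = (√(D_R² + v_R²x²) − D_R)/v_R².
√(D_R² + v_R²x²) = √(0.05197² + 0.2820² × 70.9²) = 19.99; v_R² = 0.07952.
t = (19.99 − 0.05197)/0.07952 = 251 days.

251 days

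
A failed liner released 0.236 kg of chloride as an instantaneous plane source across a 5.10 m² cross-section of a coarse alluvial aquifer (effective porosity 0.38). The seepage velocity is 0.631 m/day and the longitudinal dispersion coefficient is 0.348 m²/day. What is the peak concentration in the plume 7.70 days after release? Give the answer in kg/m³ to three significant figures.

The peak of an instantaneous 1D plume sits at x = vt; there the Gaussian factor is 1 and C_max = M/(n_e·A·√(4πDt)), where n_e·A is the pore area the mass is dissolved in.
√(4πDt) = √(4π × 0.348 × 7.70) = 5.803 m, so C_max = 0.236/(0.38 × 5.10 × 5.803) = 0.0210 kg/m³.

0.0210 kg/m³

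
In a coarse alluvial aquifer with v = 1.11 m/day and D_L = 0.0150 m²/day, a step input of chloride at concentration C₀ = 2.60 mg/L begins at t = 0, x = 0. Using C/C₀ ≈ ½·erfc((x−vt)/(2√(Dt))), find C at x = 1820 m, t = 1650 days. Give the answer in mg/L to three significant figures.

For a continuous step input, C/C₀ ≈ ½·erfc((x−vt)/(2√(Dt))).
vt = 1.11 × 1650 = 1831.5 m and 2√(Dt) = 2√(0.0150 × 1650) = 9.950 m.
Argument (x−vt)/(2√(Dt)) = (1820 − 1831.5)/9.950 = -1.156; ½·erfc(-1.156) = 0.9490.
C = 2.60 × 0.9490 = 2.47 mg/L.

2.47 mg/L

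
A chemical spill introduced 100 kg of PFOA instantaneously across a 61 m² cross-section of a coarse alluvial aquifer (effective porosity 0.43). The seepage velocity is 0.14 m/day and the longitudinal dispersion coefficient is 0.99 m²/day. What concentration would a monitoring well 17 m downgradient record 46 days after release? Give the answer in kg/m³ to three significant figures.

For an instantaneous plane source, C(x,t) = M/(n_e·A·√(4πDt)) · exp(−(x−vt)²/(4Dt)), with n_e·A the pore (flow) area.
Plume center vt = 0.14 × 46 = 6.44 m, so the well at 17 m is 10.56 m downgradient of the peak.
√(4πDt) = 23.92 m, giving peak height M/(n_e·A·√(4πDt)) = 100/(0.43 × 61 × 23.92) = 0.1594 kg/m³.
(x−vt)²/(4Dt) = (10.56)²/(4 × 0.99 × 46) = 0.6122; exp(−0.6122) = 0.5422.
C = 0.1594 × 0.5422 = 0.0864 kg/m³.

0.0864 kg/m³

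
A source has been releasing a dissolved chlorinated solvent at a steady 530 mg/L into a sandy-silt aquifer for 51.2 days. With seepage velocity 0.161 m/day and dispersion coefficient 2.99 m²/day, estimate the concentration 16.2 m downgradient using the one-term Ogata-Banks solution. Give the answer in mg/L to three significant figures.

For a continuous step input, C/C₀ ≈ ½·erfc((x−vt)/(2√(Dt))).
vt = 0.161 × 51.2 = 8.2432 m and 2√(Dt) = 2√(2.99 × 51.2) = 24.75 m.
Argument (x−vt)/(2√(Dt)) = (16.2 − 8.2432)/24.75 = 0.3215; ½·erfc(0.3215) = 0.3247.
C = 530 × 0.3247 = 172 mg/L.

172 mg/L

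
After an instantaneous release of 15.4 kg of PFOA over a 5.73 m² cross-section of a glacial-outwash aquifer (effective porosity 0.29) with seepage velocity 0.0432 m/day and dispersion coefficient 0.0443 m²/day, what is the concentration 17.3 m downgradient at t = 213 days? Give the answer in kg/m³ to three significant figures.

0.150 kg/m³

For an instantaneous plane source, C(x,t) = M/(n_e·A·√(4πDt)) · exp(−(x−vt)²/(4Dt)), with n_e·A the pore (flow) area.
Plume center vt = 0.0432 × 213 = 9.2016 m, so the well at 17.3 m is 8.0984 m downgradient of the peak.
√(4πDt) = 10.89 m, giving peak height M/(n_e·A·√(4πDt)) = 15.4/(0.29 × 5.73 × 10.89) = 0.8510 kg/m³.
(x−vt)²/(4Dt) = (8.0984)²/(4 × 0.0443 × 213) = 1.738; exp(−1.738) = 0.1759.
C = 0.8510 × 0.1759 = 0.150 kg/m³.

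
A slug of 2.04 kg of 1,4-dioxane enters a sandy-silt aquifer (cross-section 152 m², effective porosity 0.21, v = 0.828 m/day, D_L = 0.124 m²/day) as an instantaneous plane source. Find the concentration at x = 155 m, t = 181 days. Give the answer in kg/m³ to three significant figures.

0.00284 kg/m³

For an instantaneous plane source, C(x,t) = M/(n_e·A·√(4πDt)) · exp(−(x−vt)²/(4Dt)), with n_e·A the pore (flow) area.
Plume center vt = 0.828 × 181 = 149.868 m, so the well at 155 m is 5.132 m downgradient of the peak.
√(4πDt) = 16.79 m, giving peak height M/(n_e·A·√(4πDt)) = 2.04/(0.21 × 152 × 16.79) = 0.003806 kg/m³.
(x−vt)²/(4Dt) = (5.132)²/(4 × 0.124 × 181) = 0.2934; exp(−0.2934) = 0.7457.
C = 0.003806 × 0.7457 = 0.00284 kg/m³.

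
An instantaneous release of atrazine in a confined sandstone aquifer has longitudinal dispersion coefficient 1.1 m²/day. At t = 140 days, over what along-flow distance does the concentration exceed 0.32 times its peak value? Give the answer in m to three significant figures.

The plume is Gaussian with σ = √(2Dt) = √(2 × 1.1 × 140) = 17.55 m.
C/C_peak = exp(−Δx²/(2σ²)) = 0.32 ⇒ Δx = σ·√(−2 ln 0.32) = 17.55 × 1.510 = 26.50 m.
Width = 2Δx = 53.0 m.

53.0 m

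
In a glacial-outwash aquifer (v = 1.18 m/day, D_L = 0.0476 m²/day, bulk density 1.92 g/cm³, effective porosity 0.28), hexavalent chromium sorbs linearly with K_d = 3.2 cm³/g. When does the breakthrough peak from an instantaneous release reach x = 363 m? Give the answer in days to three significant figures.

7060 days

Retardation factor R = 1 + ρ_b·K_d/n = 1 + 1.92 × 3.2/0.28 = 22.94.
Sorption retards both mechanisms: v_R = v/R = 0.05144 m/day, D_R = D/R = 0.002075 m²/day.
Peak time from v_R²t² + 2D_R t − x² = 0: t = (√(D_R² + v_R²x²) − D_R)/v_R².
√(D_R² + v_R²x²) = √(0.002075² + 0.05144² × 363²) = 18.67; v_R² = 0.002646.
t = (18.67 − 0.002075)/0.002646 = 7060 days.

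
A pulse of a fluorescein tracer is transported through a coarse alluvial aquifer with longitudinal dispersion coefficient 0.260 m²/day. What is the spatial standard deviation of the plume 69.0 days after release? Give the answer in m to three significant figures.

Dispersive spreading gives a Gaussian with σ² = 2Dt; advection only shifts the center.
σ = √(2 × 0.260 × 69.0) = 5.99 m.

5.99 m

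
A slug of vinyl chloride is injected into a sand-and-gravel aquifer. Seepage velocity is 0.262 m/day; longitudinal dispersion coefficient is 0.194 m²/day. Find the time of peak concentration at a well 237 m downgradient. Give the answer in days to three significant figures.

902 days

For the 1D instantaneous-source solution, setting ∂C/∂t = 0 at fixed x gives v²t² + 2Dt − x² = 0, so t = (√(D² + v²x²) − D)/v².
√(D² + v²x²) = √(0.194² + 0.262² × 237²) = 62.09; v² = 0.068644.
t = (62.09 − 0.194)/0.068644 = 902 days (vs. the pure-advection estimate x/v = 905 d).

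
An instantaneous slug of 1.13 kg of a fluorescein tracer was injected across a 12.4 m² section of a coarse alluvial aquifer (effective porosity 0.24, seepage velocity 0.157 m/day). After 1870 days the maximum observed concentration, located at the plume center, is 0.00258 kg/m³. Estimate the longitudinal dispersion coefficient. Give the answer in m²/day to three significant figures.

At the plume center C_max = M/(n_e·A·√(4πDt)), so D = M²/(4πt·(n_e·A·C_max)²).
n_e·A·C_max = 0.24 × 12.4 × 0.00258 = 0.007678 kg/m.
D = 1.13²/(4π × 1870 × 0.007678²) = 0.922 m²/day.

0.922 m²/day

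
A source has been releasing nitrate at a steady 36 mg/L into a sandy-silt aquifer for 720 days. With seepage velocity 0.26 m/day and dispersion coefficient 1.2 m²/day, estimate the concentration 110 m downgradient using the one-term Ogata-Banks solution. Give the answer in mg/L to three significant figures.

34.9 mg/L

For a continuous step input, C/C₀ ≈ ½·erfc((x−vt)/(2√(Dt))).
vt = 0.26 × 720 = 187.2 m and 2√(Dt) = 2√(1.2 × 720) = 58.79 m.
Argument (x−vt)/(2√(Dt)) = (110 − 187.2)/58.79 = -1.313; ½·erfc(-1.313) = 0.9683.
C = 36 × 0.9683 = 34.9 mg/L.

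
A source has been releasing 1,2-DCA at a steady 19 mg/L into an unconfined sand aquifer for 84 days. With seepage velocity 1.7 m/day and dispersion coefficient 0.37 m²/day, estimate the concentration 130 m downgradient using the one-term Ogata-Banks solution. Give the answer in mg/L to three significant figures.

18.0 mg/L

For a continuous step input, C/C₀ ≈ ½·erfc((x−vt)/(2√(Dt))).
vt = 1.7 × 84 = 142.8 m and 2√(Dt) = 2√(0.37 × 84) = 11.15 m.
Argument (x−vt)/(2√(Dt)) = (130 − 142.8)/11.15 = -1.148; ½·erfc(-1.148) = 0.9478.
C = 19 × 0.9478 = 18.0 mg/L.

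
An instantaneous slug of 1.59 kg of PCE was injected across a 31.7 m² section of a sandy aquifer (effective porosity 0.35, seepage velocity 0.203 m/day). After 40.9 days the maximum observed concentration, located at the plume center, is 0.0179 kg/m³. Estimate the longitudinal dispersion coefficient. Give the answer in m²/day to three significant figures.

At the plume center C_max = M/(n_e·A·√(4πDt)), so D = M²/(4πt·(n_e·A·C_max)²).
n_e·A·C_max = 0.35 × 31.7 × 0.0179 = 0.1986 kg/m.
D = 1.59²/(4π × 40.9 × 0.1986²) = 0.125 m²/day.

0.125 m²/day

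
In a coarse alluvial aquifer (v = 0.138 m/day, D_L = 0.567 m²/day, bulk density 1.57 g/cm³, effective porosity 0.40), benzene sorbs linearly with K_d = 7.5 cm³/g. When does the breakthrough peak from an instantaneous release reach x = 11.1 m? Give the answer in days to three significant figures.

Retardation factor R = 1 + ρ_b·K_d/n = 1 + 1.57 × 7.5/0.40 = 30.44.
Sorption retards both mechanisms: v_R = v/R = 0.004534 m/day, D_R = D/R = 0.01863 m²/day.
Peak time from v_R²t² + 2D_R t − x² = 0: t = (√(D_R² + v_R²x²) − D_R)/v_R².
√(D_R² + v_R²x²) = √(0.01863² + 0.004534² × 11.1²) = 0.05366; v_R² = 2.056e-05.
t = (0.05366 − 0.01863)/2.056e-05 = 1700 days.

1700 days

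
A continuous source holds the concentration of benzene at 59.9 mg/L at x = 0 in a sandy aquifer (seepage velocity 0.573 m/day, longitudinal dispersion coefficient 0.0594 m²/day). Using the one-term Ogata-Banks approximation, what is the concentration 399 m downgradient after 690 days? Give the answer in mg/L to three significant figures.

20.6 mg/L

For a continuous step input, C/C₀ ≈ ½·erfc((x−vt)/(2√(Dt))).
vt = 0.573 × 690 = 395.37 m and 2√(Dt) = 2√(0.0594 × 690) = 12.80 m.
Argument (x−vt)/(2√(Dt)) = (399 − 395.37)/12.80 = 0.2836; ½·erfc(0.2836) = 0.3442.
C = 59.9 × 0.3442 = 20.6 mg/L.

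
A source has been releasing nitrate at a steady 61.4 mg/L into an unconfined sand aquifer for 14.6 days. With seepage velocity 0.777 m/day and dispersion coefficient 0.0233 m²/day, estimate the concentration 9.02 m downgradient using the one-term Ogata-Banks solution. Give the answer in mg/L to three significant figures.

For a continuous step input, C/C₀ ≈ ½·erfc((x−vt)/(2√(Dt))).
vt = 0.777 × 14.6 = 11.3442 m and 2√(Dt) = 2√(0.0233 × 14.6) = 1.166 m.
Argument (x−vt)/(2√(Dt)) = (9.02 − 11.3442)/1.166 = -1.993; ½·erfc(-1.993) = 0.9976.
C = 61.4 × 0.9976 = 61.3 mg/L.

61.3 mg/L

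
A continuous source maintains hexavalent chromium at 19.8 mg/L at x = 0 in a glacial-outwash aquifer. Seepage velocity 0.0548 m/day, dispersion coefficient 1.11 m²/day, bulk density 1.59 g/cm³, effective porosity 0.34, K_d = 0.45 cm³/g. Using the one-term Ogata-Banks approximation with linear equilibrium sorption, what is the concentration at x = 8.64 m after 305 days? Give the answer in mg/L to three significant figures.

Retardation factor R = 1 + ρ_b·K_d/n = 1 + 1.59 × 0.45/0.34 = 3.104.
Sorption retards both mechanisms: v_R = v/R = 0.01765 m/day, D_R = D/R = 0.3576 m²/day.
v_R·t = 0.01765 × 305 = 5.38325 m; 2√(D_R t) = 20.89 m; argument = (8.64 − 5.38325)/20.89 = 0.1559.
C = C₀ × ½·erfc(0.1559) = 19.8 × 0.4128 = 8.17 mg/L.

8.17 mg/L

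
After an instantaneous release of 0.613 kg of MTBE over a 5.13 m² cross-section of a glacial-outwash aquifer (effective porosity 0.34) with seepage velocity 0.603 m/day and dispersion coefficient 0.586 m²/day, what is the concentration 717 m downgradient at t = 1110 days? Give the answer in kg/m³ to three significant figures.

0.00162 kg/m³

For an instantaneous plane source, C(x,t) = M/(n_e·A·√(4πDt)) · exp(−(x−vt)²/(4Dt)), with n_e·A the pore (flow) area.
Plume center vt = 0.603 × 1110 = 669.33 m, so the well at 717 m is 47.67 m downgradient of the peak.
√(4πDt) = 90.41 m, giving peak height M/(n_e·A·√(4πDt)) = 0.613/(0.34 × 5.13 × 90.41) = 0.003887 kg/m³.
(x−vt)²/(4Dt) = (47.67)²/(4 × 0.586 × 1110) = 0.8734; exp(−0.8734) = 0.4175.
C = 0.003887 × 0.4175 = 0.00162 kg/m³.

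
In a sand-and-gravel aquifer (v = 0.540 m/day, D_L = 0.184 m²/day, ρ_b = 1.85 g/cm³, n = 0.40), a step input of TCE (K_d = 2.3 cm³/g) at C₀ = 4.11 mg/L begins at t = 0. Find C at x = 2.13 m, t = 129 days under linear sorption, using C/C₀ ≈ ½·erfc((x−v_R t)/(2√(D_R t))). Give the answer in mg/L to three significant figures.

3.99 mg/L

Retardation factor R = 1 + ρ_b·K_d/n = 1 + 1.85 × 2.3/0.40 = 11.64.
Sorption retards both mechanisms: v_R = v/R = 0.04639 m/day, D_R = D/R = 0.01581 m²/day.
v_R·t = 0.04639 × 129 = 5.98431 m; 2√(D_R t) = 2.856 m; argument = (2.13 − 5.98431)/2.856 = -1.350.
C = C₀ × ½·erfc(-1.350) = 4.11 × 0.9719 = 3.99 mg/L.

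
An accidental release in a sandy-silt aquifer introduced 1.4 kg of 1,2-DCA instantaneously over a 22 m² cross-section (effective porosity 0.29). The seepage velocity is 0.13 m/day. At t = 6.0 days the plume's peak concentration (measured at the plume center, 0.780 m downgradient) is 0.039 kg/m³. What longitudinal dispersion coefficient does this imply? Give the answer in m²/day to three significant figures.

0.420 m²/day

At the plume center C_max = M/(n_e·A·√(4πDt)), so D = M²/(4πt·(n_e·A·C_max)²).
n_e·A·C_max = 0.29 × 22 × 0.039 = 0.2488 kg/m.
D = 1.4²/(4π × 6.0 × 0.2488²) = 0.420 m²/day.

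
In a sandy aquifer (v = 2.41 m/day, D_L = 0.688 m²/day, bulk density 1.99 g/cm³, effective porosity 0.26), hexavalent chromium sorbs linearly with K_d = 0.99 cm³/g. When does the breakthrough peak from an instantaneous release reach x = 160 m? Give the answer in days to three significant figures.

568 days

Retardation factor R = 1 + ρ_b·K_d/n = 1 + 1.99 × 0.99/0.26 = 8.577.
Sorption retards both mechanisms: v_R = v/R = 0.2810 m/day, D_R = D/R = 0.08021 m²/day.
Peak time from v_R²t² + 2D_R t − x² = 0: t = (√(D_R² + v_R²x²) − D_R)/v_R².
√(D_R² + v_R²x²) = √(0.08021² + 0.2810² × 160²) = 44.96; v_R² = 0.07896.
t = (44.96 − 0.08021)/0.07896 = 568 days.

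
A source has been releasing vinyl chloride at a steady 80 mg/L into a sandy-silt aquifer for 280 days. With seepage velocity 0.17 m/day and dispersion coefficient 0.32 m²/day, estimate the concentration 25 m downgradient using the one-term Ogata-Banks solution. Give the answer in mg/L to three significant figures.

76.3 mg/L

For a continuous step input, C/C₀ ≈ ½·erfc((x−vt)/(2√(Dt))).
vt = 0.17 × 280 = 47.6 m and 2√(Dt) = 2√(0.32 × 280) = 18.93 m.
Argument (x−vt)/(2√(Dt)) = (25 − 47.6)/18.93 = -1.194; ½·erfc(-1.194) = 0.9543.
C = 80 × 0.9543 = 76.3 mg/L.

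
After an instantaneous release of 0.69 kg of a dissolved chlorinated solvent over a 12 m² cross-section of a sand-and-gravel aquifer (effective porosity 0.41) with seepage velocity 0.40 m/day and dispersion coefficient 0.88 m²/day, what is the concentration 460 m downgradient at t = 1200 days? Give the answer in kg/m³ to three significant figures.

For an instantaneous plane source, C(x,t) = M/(n_e·A·√(4πDt)) · exp(−(x−vt)²/(4Dt)), with n_e·A the pore (flow) area.
Plume center vt = 0.40 × 1200 = 480 m, so the well at 460 m is 20 m upgradient of the peak.
√(4πDt) = 115.2 m, giving peak height M/(n_e·A·√(4πDt)) = 0.69/(0.41 × 12 × 115.2) = 0.001217 kg/m³.
(x−vt)²/(4Dt) = (-20)²/(4 × 0.88 × 1200) = 0.09470; exp(−0.09470) = 0.9096.
C = 0.001217 × 0.9096 = 0.00111 kg/m³.

0.00111 kg/m³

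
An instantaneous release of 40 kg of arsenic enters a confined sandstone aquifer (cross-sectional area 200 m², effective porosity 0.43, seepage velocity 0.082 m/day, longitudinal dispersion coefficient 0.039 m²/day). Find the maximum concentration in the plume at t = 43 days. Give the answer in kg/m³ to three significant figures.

The peak of an instantaneous 1D plume sits at x = vt; there the Gaussian factor is 1 and C_max = M/(n_e·A·√(4πDt)), where n_e·A is the pore area the mass is dissolved in.
√(4πDt) = √(4π × 0.039 × 43) = 4.591 m, so C_max = 40/(0.43 × 200 × 4.591) = 0.101 kg/m³.

0.101 kg/m³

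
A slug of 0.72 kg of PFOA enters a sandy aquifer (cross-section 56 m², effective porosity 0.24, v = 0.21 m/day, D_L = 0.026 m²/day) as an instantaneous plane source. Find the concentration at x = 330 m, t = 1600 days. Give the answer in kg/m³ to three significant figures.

For an instantaneous plane source, C(x,t) = M/(n_e·A·√(4πDt)) · exp(−(x−vt)²/(4Dt)), with n_e·A the pore (flow) area.
Plume center vt = 0.21 × 1600 = 336 m, so the well at 330 m is 6 m upgradient of the peak.
√(4πDt) = 22.86 m, giving peak height M/(n_e·A·√(4πDt)) = 0.72/(0.24 × 56 × 22.86) = 0.002343 kg/m³.
(x−vt)²/(4Dt) = (-6)²/(4 × 0.026 × 1600) = 0.2163; exp(−0.2163) = 0.8055.
C = 0.002343 × 0.8055 = 0.00189 kg/m³.

0.00189 kg/m³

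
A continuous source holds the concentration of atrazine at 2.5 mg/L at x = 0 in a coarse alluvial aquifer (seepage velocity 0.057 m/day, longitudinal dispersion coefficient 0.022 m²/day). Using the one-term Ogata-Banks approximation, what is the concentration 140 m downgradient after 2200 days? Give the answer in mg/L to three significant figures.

For a continuous step input, C/C₀ ≈ ½·erfc((x−vt)/(2√(Dt))).
vt = 0.057 × 2200 = 125.4 m and 2√(Dt) = 2√(0.022 × 2200) = 13.91 m.
Argument (x−vt)/(2√(Dt)) = (140 − 125.4)/13.91 = 1.050; ½·erfc(1.050) = 0.06878.
C = 2.5 × 0.06878 = 0.172 mg/L.

0.172 mg/L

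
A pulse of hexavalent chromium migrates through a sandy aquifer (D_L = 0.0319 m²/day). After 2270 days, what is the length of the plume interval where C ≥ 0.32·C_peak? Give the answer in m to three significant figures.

36.3 m

The plume is Gaussian with σ = √(2Dt) = √(2 × 0.0319 × 2270) = 12.03 m.
C/C_peak = exp(−Δx²/(2σ²)) = 0.32 ⇒ Δx = σ·√(−2 ln 0.32) = 12.03 × 1.510 = 18.17 m.
Width = 2Δx = 36.3 m.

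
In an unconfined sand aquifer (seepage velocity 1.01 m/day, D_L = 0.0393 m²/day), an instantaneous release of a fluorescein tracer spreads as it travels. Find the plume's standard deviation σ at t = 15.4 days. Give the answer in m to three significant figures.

Dispersive spreading gives a Gaussian with σ² = 2Dt; advection only shifts the center.
σ = √(2 × 0.0393 × 15.4) = 1.10 m.

1.10 m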